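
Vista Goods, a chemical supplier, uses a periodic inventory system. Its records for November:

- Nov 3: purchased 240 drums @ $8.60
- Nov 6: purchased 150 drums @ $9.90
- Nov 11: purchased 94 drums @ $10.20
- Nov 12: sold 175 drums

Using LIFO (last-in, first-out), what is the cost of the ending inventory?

Nov 12, 175 sold [LIFO — newest first]: 94 @ $10.20 + 81 @ $9.90 = $1,760.70
Ending inventory: 240 @ $8.60 + 69 @ $9.90 = $2,747.10

Ending inventory = $2,747.10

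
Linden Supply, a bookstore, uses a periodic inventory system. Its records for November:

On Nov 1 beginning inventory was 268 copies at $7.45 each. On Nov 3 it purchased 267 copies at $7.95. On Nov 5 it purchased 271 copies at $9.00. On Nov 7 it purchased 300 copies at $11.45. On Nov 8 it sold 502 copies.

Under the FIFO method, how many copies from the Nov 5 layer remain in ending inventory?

Nov 8, 502 sold [FIFO — oldest first]: 268 @ $7.45 + 234 @ $7.95 = $3,856.90
Ending inventory: 33 @ $7.95 + 271 @ $9.00 + 300 @ $11.45 = $6,136.35

271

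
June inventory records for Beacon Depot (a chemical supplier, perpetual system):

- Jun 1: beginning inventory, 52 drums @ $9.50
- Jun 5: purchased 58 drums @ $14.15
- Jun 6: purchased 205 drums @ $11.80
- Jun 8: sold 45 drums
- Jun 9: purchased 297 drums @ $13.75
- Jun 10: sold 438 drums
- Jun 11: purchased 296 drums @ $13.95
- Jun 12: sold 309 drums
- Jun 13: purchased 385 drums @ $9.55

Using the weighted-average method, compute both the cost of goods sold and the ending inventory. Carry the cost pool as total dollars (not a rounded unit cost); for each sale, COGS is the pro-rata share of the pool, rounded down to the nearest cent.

After Jun 1: 52 on hand, pool $494.00 (≈ $9.5000 each)
After Jun 5: 110 on hand, pool $1,314.70 (≈ $11.9518 each)
After Jun 6: 315 on hand, pool $3,733.70 (≈ $11.8530 each)
Jun 8, sell 45: 45/315 × $3,733.70 → $533.38
After Jun 9: 567 on hand, pool $7,284.07 (≈ $12.8467 each)
Jun 10, sell 438: 438/567 × $7,284.07 → $5,626.84
After Jun 11: 425 on hand, pool $5,786.43 (≈ $13.6151 each)
Jun 12, sell 309: 309/425 × $5,786.43 → $4,207.07
After Jun 13: 501 on hand, pool $5,256.11 (≈ $10.4912 each)
Total COGS = $533.38 + $5,626.84 + $4,207.07 = $10,367.29
Ending inventory (cost pool remaining) = $5,256.11

COGS = $10,367.29; ending inventory = $5,256.11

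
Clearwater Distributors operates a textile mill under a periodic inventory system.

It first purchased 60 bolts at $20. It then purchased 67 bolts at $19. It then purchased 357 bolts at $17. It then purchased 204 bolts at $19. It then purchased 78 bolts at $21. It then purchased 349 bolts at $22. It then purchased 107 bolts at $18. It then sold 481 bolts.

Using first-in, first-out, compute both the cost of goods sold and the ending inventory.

COGS = $8,491; ending inventory = $15,169

Sale 1 (481) [FIFO — oldest first]: 60 @ $20 + 67 @ $19 + 354 @ $17 = $8,491
Ending inventory: 3 @ $17 + 204 @ $19 + 78 @ $21 + 349 @ $22 + 107 @ $18 = $15,169
Check: goods available $23,660 = COGS $8,491 + ending $15,169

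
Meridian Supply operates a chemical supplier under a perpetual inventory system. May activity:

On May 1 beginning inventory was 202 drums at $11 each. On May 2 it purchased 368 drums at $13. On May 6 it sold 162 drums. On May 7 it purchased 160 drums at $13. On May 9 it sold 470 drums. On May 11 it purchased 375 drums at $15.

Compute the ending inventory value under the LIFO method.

Ending inventory = $6,703

May 6, 162 sold [LIFO — newest first]: 162 @ $13 = $2,106
May 9, 470 sold [LIFO — newest first]: 160 @ $13 + 206 @ $13 + 104 @ $11 = $5,902
Total COGS = $2,106 + $5,902 = $8,008
Ending inventory: 98 @ $11 + 375 @ $15 = $6,703
Check: goods available $14,711 = COGS $8,008 + ending $6,703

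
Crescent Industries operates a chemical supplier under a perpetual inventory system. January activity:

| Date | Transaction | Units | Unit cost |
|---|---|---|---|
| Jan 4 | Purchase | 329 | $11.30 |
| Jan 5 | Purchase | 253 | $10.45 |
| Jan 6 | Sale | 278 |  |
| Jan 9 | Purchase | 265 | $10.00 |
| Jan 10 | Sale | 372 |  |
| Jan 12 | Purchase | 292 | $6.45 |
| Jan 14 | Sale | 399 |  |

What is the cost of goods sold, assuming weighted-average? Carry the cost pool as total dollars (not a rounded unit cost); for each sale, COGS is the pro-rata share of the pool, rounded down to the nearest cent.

COGS = $10,167.70

After Jan 4: 329 on hand, pool $3,717.70 (≈ $11.3000 each)
After Jan 5: 582 on hand, pool $6,361.55 (≈ $10.9305 each)
Jan 6, sell 278: 278/582 × $6,361.55 → $3,038.67
After Jan 9: 569 on hand, pool $5,972.88 (≈ $10.4972 each)
Jan 10, sell 372: 372/569 × $5,972.88 → $3,904.94
After Jan 12: 489 on hand, pool $3,951.34 (≈ $8.0804 each)
Jan 14, sell 399: 399/489 × $3,951.34 → $3,224.09
Total COGS = $3,038.67 + $3,904.94 + $3,224.09 = $10,167.70
Ending inventory (cost pool remaining) = $727.25
Check: goods available $10,894.95 = COGS $10,167.70 + ending $727.25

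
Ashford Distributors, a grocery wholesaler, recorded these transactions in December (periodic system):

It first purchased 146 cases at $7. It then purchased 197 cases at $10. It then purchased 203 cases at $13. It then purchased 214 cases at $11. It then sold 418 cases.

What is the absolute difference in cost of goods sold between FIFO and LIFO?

FIFO COGS: 146 @ $7 + 197 @ $10 + 75 @ $13 = $3,967
LIFO COGS: 214 @ $11 + 203 @ $13 + 1 @ $10 = $5,003
Difference = |$3,967 − $5,003| = $1,036

$1,036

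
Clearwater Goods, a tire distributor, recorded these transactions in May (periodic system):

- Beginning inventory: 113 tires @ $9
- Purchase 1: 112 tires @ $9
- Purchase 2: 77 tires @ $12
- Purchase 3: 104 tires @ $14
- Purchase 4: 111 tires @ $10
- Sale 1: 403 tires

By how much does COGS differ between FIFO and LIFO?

$126

FIFO COGS: 113 @ $9 + 112 @ $9 + 77 @ $12 + 101 @ $14 = $4,363
LIFO COGS: 111 @ $10 + 104 @ $14 + 77 @ $12 + 111 @ $9 = $4,489
Difference = |$4,363 − $4,489| = $126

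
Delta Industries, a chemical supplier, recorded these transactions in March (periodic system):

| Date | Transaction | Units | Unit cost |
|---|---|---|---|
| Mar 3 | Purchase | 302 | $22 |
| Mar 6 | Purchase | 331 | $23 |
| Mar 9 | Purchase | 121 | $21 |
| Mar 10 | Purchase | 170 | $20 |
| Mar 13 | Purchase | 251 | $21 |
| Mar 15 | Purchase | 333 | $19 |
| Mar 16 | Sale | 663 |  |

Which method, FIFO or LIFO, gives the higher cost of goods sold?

FIFO COGS: 302 @ $22 + 331 @ $23 + 30 @ $21 = $14,887
LIFO COGS: 333 @ $19 + 251 @ $21 + 79 @ $20 = $13,178

FIFO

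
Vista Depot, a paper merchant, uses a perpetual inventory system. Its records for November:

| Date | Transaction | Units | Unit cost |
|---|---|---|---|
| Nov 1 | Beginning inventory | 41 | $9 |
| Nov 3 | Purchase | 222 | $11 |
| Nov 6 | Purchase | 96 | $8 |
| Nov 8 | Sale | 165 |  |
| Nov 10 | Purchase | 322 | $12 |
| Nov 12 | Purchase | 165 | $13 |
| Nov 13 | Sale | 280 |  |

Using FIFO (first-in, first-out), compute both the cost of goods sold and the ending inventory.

COGS = $4,611; ending inventory = $4,977

Nov 8, 165 sold [FIFO — oldest first]: 41 @ $9 + 124 @ $11 = $1,733
Nov 13, 280 sold [FIFO — oldest first]: 98 @ $11 + 96 @ $8 + 86 @ $12 = $2,878
Total COGS = $1,733 + $2,878 = $4,611
Ending inventory: 236 @ $12 + 165 @ $13 = $4,977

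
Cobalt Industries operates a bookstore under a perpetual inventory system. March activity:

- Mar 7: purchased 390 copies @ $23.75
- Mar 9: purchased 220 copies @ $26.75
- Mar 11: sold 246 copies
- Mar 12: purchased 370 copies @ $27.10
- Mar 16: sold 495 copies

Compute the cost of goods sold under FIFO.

Mar 11, 246 sold [FIFO — oldest first]: 246 @ $23.75 = $5,842.50
Mar 16, 495 sold [FIFO — oldest first]: 144 @ $23.75 + 220 @ $26.75 + 131 @ $27.10 = $12,855.10
Total COGS = $5,842.50 + $12,855.10 = $18,697.60
Ending inventory: 239 @ $27.10 = $6,476.90

COGS = $18,697.60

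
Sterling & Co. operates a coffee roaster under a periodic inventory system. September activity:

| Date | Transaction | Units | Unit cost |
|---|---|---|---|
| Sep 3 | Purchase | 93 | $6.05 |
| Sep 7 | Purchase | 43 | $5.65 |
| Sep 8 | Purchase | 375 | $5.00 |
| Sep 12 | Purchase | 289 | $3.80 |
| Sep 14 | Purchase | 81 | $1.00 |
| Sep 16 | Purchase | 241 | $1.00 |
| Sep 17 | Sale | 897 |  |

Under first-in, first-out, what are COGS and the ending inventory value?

Sep 17, 897 sold [FIFO — oldest first]: 93 @ $6.05 + 43 @ $5.65 + 375 @ $5.00 + 289 @ $3.80 + 81 @ $1.00 + 16 @ $1.00 = $3,875.80
Ending inventory: 225 @ $1.00 = $225.00

COGS = $3,875.80; ending inventory = $225.00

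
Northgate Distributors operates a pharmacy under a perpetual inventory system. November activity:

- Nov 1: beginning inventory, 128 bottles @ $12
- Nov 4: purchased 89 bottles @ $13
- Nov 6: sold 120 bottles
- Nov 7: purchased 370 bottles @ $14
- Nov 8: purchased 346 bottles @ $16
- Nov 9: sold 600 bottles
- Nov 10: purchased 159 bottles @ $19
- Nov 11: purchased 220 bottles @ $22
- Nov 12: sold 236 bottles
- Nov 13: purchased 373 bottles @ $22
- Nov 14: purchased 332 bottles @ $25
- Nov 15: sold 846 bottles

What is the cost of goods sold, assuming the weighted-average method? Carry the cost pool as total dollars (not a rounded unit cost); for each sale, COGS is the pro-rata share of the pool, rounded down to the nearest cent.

After Nov 1: 128 on hand, pool $1,536.00 (≈ $12.0000 each)
After Nov 4: 217 on hand, pool $2,693.00 (≈ $12.4101 each)
Nov 6, sell 120: 120/217 × $2,693.00 → $1,489.21
After Nov 7: 467 on hand, pool $6,383.79 (≈ $13.6698 each)
After Nov 8: 813 on hand, pool $11,919.79 (≈ $14.6615 each)
Nov 9, sell 600: 600/813 × $11,919.79 → $8,796.89
After Nov 10: 372 on hand, pool $6,143.90 (≈ $16.5159 each)
After Nov 11: 592 on hand, pool $10,983.90 (≈ $18.5539 each)
Nov 12, sell 236: 236/592 × $10,983.90 → $4,378.71
After Nov 13: 729 on hand, pool $14,811.19 (≈ $20.3171 each)
After Nov 14: 1061 on hand, pool $23,111.19 (≈ $21.7825 each)
Nov 15, sell 846: 846/1061 × $23,111.19 → $18,427.96
Total COGS = $1,489.21 + $8,796.89 + $4,378.71 + $18,427.96 = $33,092.77
Ending inventory (cost pool remaining) = $4,683.23

COGS = $33,092.77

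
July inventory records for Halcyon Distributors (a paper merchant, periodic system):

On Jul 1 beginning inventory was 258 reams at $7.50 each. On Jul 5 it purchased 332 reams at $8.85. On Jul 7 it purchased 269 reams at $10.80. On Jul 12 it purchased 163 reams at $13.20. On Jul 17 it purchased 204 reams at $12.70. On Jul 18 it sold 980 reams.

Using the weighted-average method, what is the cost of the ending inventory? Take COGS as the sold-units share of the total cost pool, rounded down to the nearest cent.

Ending inventory = $2,512.34

Jul 18, sell 980: 980/1226 × $12,520.80 → $10,008.46
Ending inventory (cost pool remaining) = $2,512.34
Check: goods available $12,520.80 = COGS $10,008.46 + ending $2,512.34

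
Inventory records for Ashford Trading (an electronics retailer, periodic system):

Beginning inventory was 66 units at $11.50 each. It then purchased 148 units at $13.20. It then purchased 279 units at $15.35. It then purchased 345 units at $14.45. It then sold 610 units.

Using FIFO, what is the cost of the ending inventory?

Ending inventory = $3,294.60

Sale 1 (610) [FIFO — oldest first]: 66 @ $11.50 + 148 @ $13.20 + 279 @ $15.35 + 117 @ $14.45 = $8,685.90
Ending inventory: 228 @ $14.45 = $3,294.60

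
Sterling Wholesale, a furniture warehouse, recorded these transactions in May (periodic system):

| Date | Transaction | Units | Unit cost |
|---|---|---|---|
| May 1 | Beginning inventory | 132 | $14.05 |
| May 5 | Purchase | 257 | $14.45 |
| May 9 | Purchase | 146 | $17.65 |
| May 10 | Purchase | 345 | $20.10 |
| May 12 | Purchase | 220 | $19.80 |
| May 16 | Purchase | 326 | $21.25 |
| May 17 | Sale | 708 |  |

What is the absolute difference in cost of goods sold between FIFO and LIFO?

FIFO COGS: 132 @ $14.05 + 257 @ $14.45 + 146 @ $17.65 + 173 @ $20.10 = $11,622.45
LIFO COGS: 326 @ $21.25 + 220 @ $19.80 + 162 @ $20.10 = $14,539.70
Difference = |$11,622.45 − $14,539.70| = $2,917.25

$2,917.25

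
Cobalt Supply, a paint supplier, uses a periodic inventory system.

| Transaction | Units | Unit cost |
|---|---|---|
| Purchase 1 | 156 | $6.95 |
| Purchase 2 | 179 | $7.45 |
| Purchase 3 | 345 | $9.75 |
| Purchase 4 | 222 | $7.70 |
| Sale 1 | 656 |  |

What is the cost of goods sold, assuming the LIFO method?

Sale 1 (656) [LIFO — newest first]: 222 @ $7.70 + 345 @ $9.75 + 89 @ $7.45 = $5,736.20
Ending inventory: 156 @ $6.95 + 90 @ $7.45 = $1,754.70

COGS = $5,736.20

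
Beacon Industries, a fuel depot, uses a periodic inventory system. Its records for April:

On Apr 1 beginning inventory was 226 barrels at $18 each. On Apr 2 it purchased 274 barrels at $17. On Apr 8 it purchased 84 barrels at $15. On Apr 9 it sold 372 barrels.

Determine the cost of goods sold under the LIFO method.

Apr 9, 372 sold [LIFO — newest first]: 84 @ $15 + 274 @ $17 + 14 @ $18 = $6,170
Ending inventory: 212 @ $18 = $3,816
Check: goods available $9,986 = COGS $6,170 + ending $3,816

COGS = $6,170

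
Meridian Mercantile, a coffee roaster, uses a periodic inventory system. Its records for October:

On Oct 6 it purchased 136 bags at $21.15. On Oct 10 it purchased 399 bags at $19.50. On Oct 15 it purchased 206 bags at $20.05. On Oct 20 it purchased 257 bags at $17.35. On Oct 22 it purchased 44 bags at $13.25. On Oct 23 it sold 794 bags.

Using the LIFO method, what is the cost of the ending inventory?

Oct 23, 794 sold [LIFO — newest first]: 44 @ $13.25 + 257 @ $17.35 + 206 @ $20.05 + 287 @ $19.50 = $14,768.75
Ending inventory: 136 @ $21.15 + 112 @ $19.50 = $5,060.40

Ending inventory = $5,060.40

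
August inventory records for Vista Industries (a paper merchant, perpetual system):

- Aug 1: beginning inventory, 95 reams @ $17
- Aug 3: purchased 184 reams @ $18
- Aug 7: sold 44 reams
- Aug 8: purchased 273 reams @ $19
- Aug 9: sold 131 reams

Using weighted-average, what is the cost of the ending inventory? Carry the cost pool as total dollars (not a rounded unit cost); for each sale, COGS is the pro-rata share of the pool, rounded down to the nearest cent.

After Aug 1: 95 on hand, pool $1,615.00 (≈ $17.0000 each)
After Aug 3: 279 on hand, pool $4,927.00 (≈ $17.6595 each)
Aug 7, sell 44: 44/279 × $4,927.00 → $777.01
After Aug 8: 508 on hand, pool $9,336.99 (≈ $18.3799 each)
Aug 9, sell 131: 131/508 × $9,336.99 → $2,407.76
Total COGS = $777.01 + $2,407.76 = $3,184.77
Ending inventory (cost pool remaining) = $6,929.23

Ending inventory = $6,929.23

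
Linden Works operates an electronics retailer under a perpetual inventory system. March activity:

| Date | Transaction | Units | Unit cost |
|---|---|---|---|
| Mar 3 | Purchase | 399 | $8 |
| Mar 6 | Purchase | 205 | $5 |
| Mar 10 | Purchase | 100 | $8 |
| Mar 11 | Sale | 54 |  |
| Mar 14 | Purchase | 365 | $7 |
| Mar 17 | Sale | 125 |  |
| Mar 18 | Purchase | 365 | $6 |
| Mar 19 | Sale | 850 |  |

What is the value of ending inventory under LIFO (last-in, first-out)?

Mar 11, 54 sold [LIFO — newest first]: 54 @ $8 = $432
Mar 17, 125 sold [LIFO — newest first]: 125 @ $7 = $875
Mar 19, 850 sold [LIFO — newest first]: 365 @ $6 + 240 @ $7 + 46 @ $8 + 199 @ $5 = $5,233
Total COGS = $432 + $875 + $5,233 = $6,540
Ending inventory: 399 @ $8 + 6 @ $5 = $3,222

Ending inventory = $3,222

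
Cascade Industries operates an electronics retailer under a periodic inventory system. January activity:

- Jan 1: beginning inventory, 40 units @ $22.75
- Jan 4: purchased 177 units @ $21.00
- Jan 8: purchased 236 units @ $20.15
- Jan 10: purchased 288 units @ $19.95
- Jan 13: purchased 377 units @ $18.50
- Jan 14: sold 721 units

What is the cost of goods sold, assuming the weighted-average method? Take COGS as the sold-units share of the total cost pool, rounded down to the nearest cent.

Jan 14, sell 721: 721/1118 × $22,102.50 → $14,253.93
Ending inventory (cost pool remaining) = $7,848.57

COGS = $14,253.93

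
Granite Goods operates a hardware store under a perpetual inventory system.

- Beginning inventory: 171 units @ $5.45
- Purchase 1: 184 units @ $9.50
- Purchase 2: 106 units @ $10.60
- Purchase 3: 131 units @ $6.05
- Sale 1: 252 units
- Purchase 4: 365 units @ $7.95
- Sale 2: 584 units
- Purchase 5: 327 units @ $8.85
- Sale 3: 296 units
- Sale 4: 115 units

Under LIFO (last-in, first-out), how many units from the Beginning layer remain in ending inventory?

37

Sale 1 (252) [LIFO — newest first]: 131 @ $6.05 + 106 @ $10.60 + 15 @ $9.50 = $2,058.65
Sale 2 (584) [LIFO — newest first]: 365 @ $7.95 + 169 @ $9.50 + 50 @ $5.45 = $4,779.75
Sale 3 (296) [LIFO — newest first]: 296 @ $8.85 = $2,619.60
Sale 4 (115) [LIFO — newest first]: 31 @ $8.85 + 84 @ $5.45 = $732.15
Total COGS = $2,058.65 + $4,779.75 + $2,619.60 + $732.15 = $10,190.15
Ending inventory: 37 @ $5.45 = $201.65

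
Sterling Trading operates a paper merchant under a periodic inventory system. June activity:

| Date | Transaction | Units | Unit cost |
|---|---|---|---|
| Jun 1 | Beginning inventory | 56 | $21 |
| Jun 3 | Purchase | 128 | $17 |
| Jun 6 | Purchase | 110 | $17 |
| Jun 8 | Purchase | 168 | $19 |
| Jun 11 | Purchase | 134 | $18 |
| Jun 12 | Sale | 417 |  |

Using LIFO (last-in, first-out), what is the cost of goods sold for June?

COGS = $7,559

Jun 12, 417 sold [LIFO — newest first]: 134 @ $18 + 168 @ $19 + 110 @ $17 + 5 @ $17 = $7,559
Ending inventory: 56 @ $21 + 123 @ $17 = $3,267
Check: goods available $10,826 = COGS $7,559 + ending $3,267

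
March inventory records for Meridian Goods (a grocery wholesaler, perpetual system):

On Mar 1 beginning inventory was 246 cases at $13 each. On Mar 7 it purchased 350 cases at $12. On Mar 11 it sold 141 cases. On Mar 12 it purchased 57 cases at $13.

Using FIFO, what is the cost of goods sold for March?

Mar 11, 141 sold [FIFO — oldest first]: 141 @ $13 = $1,833
Ending inventory: 105 @ $13 + 350 @ $12 + 57 @ $13 = $6,306

COGS = $1,833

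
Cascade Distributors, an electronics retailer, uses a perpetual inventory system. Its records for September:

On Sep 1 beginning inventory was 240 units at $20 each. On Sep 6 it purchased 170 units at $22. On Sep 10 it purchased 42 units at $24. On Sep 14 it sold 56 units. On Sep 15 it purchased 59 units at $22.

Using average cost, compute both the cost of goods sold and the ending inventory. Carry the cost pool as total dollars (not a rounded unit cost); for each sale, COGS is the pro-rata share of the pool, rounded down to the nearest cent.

After Sep 1: 240 on hand, pool $4,800.00 (≈ $20.0000 each)
After Sep 6: 410 on hand, pool $8,540.00 (≈ $20.8293 each)
After Sep 10: 452 on hand, pool $9,548.00 (≈ $21.1239 each)
Sep 14, sell 56: 56/452 × $9,548.00 → $1,182.93
After Sep 15: 455 on hand, pool $9,663.07 (≈ $21.2375 each)
Ending inventory (cost pool remaining) = $9,663.07

COGS = $1,182.93; ending inventory = $9,663.07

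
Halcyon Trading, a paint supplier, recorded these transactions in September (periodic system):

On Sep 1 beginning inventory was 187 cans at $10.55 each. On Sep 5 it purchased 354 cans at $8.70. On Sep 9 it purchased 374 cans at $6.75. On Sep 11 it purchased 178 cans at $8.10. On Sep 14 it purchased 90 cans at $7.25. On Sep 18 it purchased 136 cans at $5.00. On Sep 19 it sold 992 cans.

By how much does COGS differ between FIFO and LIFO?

FIFO COGS: 187 @ $10.55 + 354 @ $8.70 + 374 @ $6.75 + 77 @ $8.10 = $8,200.85
LIFO COGS: 136 @ $5.00 + 90 @ $7.25 + 178 @ $8.10 + 374 @ $6.75 + 214 @ $8.70 = $7,160.60
Difference = |$8,200.85 − $7,160.60| = $1,040.25

$1,040.25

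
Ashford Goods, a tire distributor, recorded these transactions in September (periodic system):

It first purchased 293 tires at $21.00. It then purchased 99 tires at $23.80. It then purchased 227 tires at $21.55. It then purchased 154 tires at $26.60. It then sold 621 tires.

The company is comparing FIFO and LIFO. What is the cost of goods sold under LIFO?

COGS = $14,305.45

FIFO COGS: 293 @ $21.00 + 99 @ $23.80 + 227 @ $21.55 + 2 @ $26.60 = $13,454.25
LIFO COGS: 154 @ $26.60 + 227 @ $21.55 + 99 @ $23.80 + 141 @ $21.00 = $14,305.45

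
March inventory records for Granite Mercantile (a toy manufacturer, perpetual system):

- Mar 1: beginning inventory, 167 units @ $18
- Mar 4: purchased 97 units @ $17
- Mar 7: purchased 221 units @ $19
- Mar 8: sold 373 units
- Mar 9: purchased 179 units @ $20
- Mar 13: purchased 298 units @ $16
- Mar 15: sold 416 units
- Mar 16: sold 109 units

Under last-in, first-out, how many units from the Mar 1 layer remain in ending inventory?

64

Mar 8, 373 sold [LIFO — newest first]: 221 @ $19 + 97 @ $17 + 55 @ $18 = $6,838
Mar 15, 416 sold [LIFO — newest first]: 298 @ $16 + 118 @ $20 = $7,128
Mar 16, 109 sold [LIFO — newest first]: 61 @ $20 + 48 @ $18 = $2,084
Total COGS = $6,838 + $7,128 + $2,084 = $16,050
Ending inventory: 64 @ $18 = $1,152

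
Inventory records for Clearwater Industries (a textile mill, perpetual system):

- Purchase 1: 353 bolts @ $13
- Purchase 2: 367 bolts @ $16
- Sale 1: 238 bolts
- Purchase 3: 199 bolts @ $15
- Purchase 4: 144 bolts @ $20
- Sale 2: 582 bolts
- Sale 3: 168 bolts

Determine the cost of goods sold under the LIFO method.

Sale 1 (238) [LIFO — newest first]: 238 @ $16 = $3,808
Sale 2 (582) [LIFO — newest first]: 144 @ $20 + 199 @ $15 + 129 @ $16 + 110 @ $13 = $9,359
Sale 3 (168) [LIFO — newest first]: 168 @ $13 = $2,184
Total COGS = $3,808 + $9,359 + $2,184 = $15,351
Ending inventory: 75 @ $13 = $975

COGS = $15,351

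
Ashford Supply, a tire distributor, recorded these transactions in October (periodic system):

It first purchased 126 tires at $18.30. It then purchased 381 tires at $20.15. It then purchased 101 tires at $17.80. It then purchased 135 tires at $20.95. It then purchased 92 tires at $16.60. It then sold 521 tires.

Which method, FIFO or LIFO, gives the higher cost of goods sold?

FIFO

FIFO COGS: 126 @ $18.30 + 381 @ $20.15 + 14 @ $17.80 = $10,232.15
LIFO COGS: 92 @ $16.60 + 135 @ $20.95 + 101 @ $17.80 + 193 @ $20.15 = $10,042.20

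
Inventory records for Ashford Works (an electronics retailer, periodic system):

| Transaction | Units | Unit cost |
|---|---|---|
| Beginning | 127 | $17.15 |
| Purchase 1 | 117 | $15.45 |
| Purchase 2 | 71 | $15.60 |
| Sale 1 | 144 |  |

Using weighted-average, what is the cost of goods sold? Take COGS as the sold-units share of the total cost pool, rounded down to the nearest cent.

COGS = $2,328.36

Sale 1, sell 144: 144/315 × $5,093.30 → $2,328.36
Ending inventory (cost pool remaining) = $2,764.94
Check: goods available $5,093.30 = COGS $2,328.36 + ending $2,764.94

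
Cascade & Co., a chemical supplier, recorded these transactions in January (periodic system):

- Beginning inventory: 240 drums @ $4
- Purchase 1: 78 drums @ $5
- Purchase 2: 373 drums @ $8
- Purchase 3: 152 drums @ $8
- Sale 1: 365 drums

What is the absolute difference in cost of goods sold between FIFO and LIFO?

FIFO COGS: 240 @ $4 + 78 @ $5 + 47 @ $8 = $1,726
LIFO COGS: 152 @ $8 + 213 @ $8 = $2,920
Difference = |$1,726 − $2,920| = $1,194

$1,194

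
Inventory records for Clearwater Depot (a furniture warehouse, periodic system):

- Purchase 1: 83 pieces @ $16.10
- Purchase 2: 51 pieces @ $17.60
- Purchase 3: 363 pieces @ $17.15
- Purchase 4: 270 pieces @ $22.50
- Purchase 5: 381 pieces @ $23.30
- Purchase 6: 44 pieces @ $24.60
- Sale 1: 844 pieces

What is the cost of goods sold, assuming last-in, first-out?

COGS = $18,590.05

Sale 1 (844) [LIFO — newest first]: 44 @ $24.60 + 381 @ $23.30 + 270 @ $22.50 + 149 @ $17.15 = $18,590.05
Ending inventory: 83 @ $16.10 + 51 @ $17.60 + 214 @ $17.15 = $5,904.00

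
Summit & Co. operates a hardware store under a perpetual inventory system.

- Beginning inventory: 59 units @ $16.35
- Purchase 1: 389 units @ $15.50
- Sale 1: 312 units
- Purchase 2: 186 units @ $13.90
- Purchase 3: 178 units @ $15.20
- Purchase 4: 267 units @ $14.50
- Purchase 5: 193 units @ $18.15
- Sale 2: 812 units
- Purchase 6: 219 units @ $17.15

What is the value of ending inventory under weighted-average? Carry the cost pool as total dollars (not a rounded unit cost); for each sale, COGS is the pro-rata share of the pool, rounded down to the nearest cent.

Ending inventory = $6,035.78

After Beginning: 59 on hand, pool $964.65 (≈ $16.3500 each)
After Purchase 1: 448 on hand, pool $6,994.15 (≈ $15.6119 each)
Sale 1, sell 312: 312/448 × $6,994.15 → $4,870.92
After Purchase 2: 322 on hand, pool $4,708.63 (≈ $14.6231 each)
After Purchase 3: 500 on hand, pool $7,414.23 (≈ $14.8285 each)
After Purchase 4: 767 on hand, pool $11,285.73 (≈ $14.7141 each)
After Purchase 5: 960 on hand, pool $14,788.68 (≈ $15.4049 each)
Sale 2, sell 812: 812/960 × $14,788.68 → $12,508.75
After Purchase 6: 367 on hand, pool $6,035.78 (≈ $16.4463 each)
Total COGS = $4,870.92 + $12,508.75 = $17,379.67
Ending inventory (cost pool remaining) = $6,035.78
Check: goods available $23,415.45 = COGS $17,379.67 + ending $6,035.78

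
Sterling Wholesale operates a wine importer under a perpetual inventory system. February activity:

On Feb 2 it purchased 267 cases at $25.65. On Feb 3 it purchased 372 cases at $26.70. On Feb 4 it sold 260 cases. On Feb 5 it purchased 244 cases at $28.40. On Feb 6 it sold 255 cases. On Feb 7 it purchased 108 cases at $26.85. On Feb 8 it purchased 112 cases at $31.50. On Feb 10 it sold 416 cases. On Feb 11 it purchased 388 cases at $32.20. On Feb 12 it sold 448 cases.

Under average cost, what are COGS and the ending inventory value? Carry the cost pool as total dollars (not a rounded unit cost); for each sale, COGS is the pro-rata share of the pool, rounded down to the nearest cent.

COGS = $39,173.76; ending inventory = $3,458.19

After Feb 2: 267 on hand, pool $6,848.55 (≈ $25.6500 each)
After Feb 3: 639 on hand, pool $16,780.95 (≈ $26.2613 each)
Feb 4, sell 260: 260/639 × $16,780.95 → $6,827.92
After Feb 5: 623 on hand, pool $16,882.63 (≈ $27.0989 each)
Feb 6, sell 255: 255/623 × $16,882.63 → $6,910.22
After Feb 7: 476 on hand, pool $12,872.21 (≈ $27.0425 each)
After Feb 8: 588 on hand, pool $16,400.21 (≈ $27.8915 each)
Feb 10, sell 416: 416/588 × $16,400.21 → $11,602.86
After Feb 11: 560 on hand, pool $17,290.95 (≈ $30.8767 each)
Feb 12, sell 448: 448/560 × $17,290.95 → $13,832.76
Total COGS = $6,827.92 + $6,910.22 + $11,602.86 + $13,832.76 = $39,173.76
Ending inventory (cost pool remaining) = $3,458.19
Check: goods available $42,631.95 = COGS $39,173.76 + ending $3,458.19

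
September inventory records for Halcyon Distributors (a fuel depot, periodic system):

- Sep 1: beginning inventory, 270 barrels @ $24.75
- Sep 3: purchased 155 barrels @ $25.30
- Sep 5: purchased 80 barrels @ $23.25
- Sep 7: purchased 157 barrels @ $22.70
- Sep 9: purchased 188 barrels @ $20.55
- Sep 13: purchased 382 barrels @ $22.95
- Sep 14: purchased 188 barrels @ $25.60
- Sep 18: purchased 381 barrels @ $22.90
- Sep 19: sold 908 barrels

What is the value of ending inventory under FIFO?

Sep 19, 908 sold [FIFO — oldest first]: 270 @ $24.75 + 155 @ $25.30 + 80 @ $23.25 + 157 @ $22.70 + 188 @ $20.55 + 58 @ $22.95 = $21,222.40
Ending inventory: 324 @ $22.95 + 188 @ $25.60 + 381 @ $22.90 = $20,973.50

Ending inventory = $20,973.50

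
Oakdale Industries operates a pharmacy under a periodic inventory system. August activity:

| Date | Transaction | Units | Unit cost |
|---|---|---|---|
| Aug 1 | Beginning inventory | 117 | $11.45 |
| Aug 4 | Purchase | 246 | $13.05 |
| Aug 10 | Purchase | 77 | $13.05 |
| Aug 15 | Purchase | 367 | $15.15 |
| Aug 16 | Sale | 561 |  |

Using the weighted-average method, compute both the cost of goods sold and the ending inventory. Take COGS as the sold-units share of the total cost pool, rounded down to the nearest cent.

COGS = $7,726.68; ending inventory = $3,388.17

Aug 16, sell 561: 561/807 × $11,114.85 → $7,726.68
Ending inventory (cost pool remaining) = $3,388.17
Check: goods available $11,114.85 = COGS $7,726.68 + ending $3,388.17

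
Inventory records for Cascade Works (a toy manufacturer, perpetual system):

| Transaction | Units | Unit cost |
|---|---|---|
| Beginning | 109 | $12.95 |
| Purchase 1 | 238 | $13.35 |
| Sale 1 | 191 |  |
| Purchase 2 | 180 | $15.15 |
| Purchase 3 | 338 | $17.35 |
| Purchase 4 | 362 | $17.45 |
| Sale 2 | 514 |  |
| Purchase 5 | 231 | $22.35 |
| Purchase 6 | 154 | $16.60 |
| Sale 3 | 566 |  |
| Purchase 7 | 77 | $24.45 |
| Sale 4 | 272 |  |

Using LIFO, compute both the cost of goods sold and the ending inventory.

Sale 1 (191) [LIFO — newest first]: 191 @ $13.35 = $2,549.85
Sale 2 (514) [LIFO — newest first]: 362 @ $17.45 + 152 @ $17.35 = $8,954.10
Sale 3 (566) [LIFO — newest first]: 154 @ $16.60 + 231 @ $22.35 + 181 @ $17.35 = $10,859.60
Sale 4 (272) [LIFO — newest first]: 77 @ $24.45 + 5 @ $17.35 + 180 @ $15.15 + 10 @ $13.35 = $4,829.90
Total COGS = $2,549.85 + $8,954.10 + $10,859.60 + $4,829.90 = $27,193.45
Ending inventory: 109 @ $12.95 + 37 @ $13.35 = $1,905.50

COGS = $27,193.45; ending inventory = $1,905.50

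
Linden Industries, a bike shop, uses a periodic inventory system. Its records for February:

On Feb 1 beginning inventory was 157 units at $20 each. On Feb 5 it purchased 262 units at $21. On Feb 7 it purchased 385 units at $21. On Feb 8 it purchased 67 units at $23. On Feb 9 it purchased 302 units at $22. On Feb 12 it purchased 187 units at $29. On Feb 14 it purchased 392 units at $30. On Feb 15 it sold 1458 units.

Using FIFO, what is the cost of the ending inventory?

Ending inventory = $8,820

Feb 15, 1458 sold [FIFO — oldest first]: 157 @ $20 + 262 @ $21 + 385 @ $21 + 67 @ $23 + 302 @ $22 + 187 @ $29 + 98 @ $30 = $33,275
Ending inventory: 294 @ $30 = $8,820
Check: goods available $42,095 = COGS $33,275 + ending $8,820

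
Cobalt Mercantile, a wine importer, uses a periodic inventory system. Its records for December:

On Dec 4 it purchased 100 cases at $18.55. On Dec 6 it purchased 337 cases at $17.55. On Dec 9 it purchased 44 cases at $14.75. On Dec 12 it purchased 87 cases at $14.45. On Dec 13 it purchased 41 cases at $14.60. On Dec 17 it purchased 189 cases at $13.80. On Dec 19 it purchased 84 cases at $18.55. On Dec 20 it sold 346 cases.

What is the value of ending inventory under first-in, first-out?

Ending inventory = $8,268.20

Dec 20, 346 sold [FIFO — oldest first]: 100 @ $18.55 + 246 @ $17.55 = $6,172.30
Ending inventory: 91 @ $17.55 + 44 @ $14.75 + 87 @ $14.45 + 41 @ $14.60 + 189 @ $13.80 + 84 @ $18.55 = $8,268.20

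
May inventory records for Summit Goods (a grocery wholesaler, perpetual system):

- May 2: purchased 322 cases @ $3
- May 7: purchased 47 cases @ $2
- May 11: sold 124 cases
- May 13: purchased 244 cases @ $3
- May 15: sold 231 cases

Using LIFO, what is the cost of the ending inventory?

May 11, 124 sold [LIFO — newest first]: 47 @ $2 + 77 @ $3 = $325
May 15, 231 sold [LIFO — newest first]: 231 @ $3 = $693
Total COGS = $325 + $693 = $1,018
Ending inventory: 245 @ $3 + 13 @ $3 = $774

Ending inventory = $774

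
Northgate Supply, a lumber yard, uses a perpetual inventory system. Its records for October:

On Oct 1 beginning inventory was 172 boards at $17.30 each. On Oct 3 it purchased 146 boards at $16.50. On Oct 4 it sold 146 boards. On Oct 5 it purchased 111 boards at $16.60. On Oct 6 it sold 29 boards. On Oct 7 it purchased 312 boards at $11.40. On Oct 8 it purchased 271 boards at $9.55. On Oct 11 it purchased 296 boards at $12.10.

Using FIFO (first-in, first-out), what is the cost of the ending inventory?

Ending inventory = $13,928.55

Oct 4, 146 sold [FIFO — oldest first]: 146 @ $17.30 = $2,525.80
Oct 6, 29 sold [FIFO — oldest first]: 26 @ $17.30 + 3 @ $16.50 = $499.30
Total COGS = $2,525.80 + $499.30 = $3,025.10
Ending inventory: 143 @ $16.50 + 111 @ $16.60 + 312 @ $11.40 + 271 @ $9.55 + 296 @ $12.10 = $13,928.55
Check: goods available $16,953.65 = COGS $3,025.10 + ending $13,928.55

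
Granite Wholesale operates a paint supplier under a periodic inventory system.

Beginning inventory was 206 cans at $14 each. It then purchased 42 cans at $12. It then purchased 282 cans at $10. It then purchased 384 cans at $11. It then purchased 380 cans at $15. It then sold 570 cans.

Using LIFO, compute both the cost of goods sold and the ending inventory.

Sale 1 (570) [LIFO — newest first]: 380 @ $15 + 190 @ $11 = $7,790
Ending inventory: 206 @ $14 + 42 @ $12 + 282 @ $10 + 194 @ $11 = $8,342

COGS = $7,790; ending inventory = $8,342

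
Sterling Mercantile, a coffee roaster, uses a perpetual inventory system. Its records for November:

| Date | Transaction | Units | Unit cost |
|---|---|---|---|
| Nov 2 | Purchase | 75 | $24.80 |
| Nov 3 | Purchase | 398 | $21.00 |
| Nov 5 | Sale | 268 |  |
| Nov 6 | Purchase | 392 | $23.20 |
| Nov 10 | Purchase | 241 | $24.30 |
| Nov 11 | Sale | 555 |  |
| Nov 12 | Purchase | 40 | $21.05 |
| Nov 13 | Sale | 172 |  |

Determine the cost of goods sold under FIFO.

Nov 5, 268 sold [FIFO — oldest first]: 75 @ $24.80 + 193 @ $21.00 = $5,913.00
Nov 11, 555 sold [FIFO — oldest first]: 205 @ $21.00 + 350 @ $23.20 = $12,425.00
Nov 13, 172 sold [FIFO — oldest first]: 42 @ $23.20 + 130 @ $24.30 = $4,133.40
Total COGS = $5,913.00 + $12,425.00 + $4,133.40 = $22,471.40
Ending inventory: 111 @ $24.30 + 40 @ $21.05 = $3,539.30
Check: goods available $26,010.70 = COGS $22,471.40 + ending $3,539.30

COGS = $22,471.40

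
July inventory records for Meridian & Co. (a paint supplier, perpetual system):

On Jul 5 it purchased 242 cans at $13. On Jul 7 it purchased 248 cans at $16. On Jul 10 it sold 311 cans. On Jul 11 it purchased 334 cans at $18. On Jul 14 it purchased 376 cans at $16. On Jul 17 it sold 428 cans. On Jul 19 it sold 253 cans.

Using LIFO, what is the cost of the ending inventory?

Jul 10, 311 sold [LIFO — newest first]: 248 @ $16 + 63 @ $13 = $4,787
Jul 17, 428 sold [LIFO — newest first]: 376 @ $16 + 52 @ $18 = $6,952
Jul 19, 253 sold [LIFO — newest first]: 253 @ $18 = $4,554
Total COGS = $4,787 + $6,952 + $4,554 = $16,293
Ending inventory: 179 @ $13 + 29 @ $18 = $2,849

Ending inventory = $2,849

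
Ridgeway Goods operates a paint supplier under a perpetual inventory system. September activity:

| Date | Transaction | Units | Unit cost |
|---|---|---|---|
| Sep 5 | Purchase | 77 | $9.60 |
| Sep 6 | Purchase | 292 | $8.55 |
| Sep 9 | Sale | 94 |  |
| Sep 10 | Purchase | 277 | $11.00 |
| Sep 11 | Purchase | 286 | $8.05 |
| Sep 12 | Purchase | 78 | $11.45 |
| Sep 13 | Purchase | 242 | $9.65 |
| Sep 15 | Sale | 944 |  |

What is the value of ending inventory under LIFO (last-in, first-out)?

Ending inventory = $1,910.55

Sep 9, 94 sold [LIFO — newest first]: 94 @ $8.55 = $803.70
Sep 15, 944 sold [LIFO — newest first]: 242 @ $9.65 + 78 @ $11.45 + 286 @ $8.05 + 277 @ $11.00 + 61 @ $8.55 = $9,099.25
Total COGS = $803.70 + $9,099.25 = $9,902.95
Ending inventory: 77 @ $9.60 + 137 @ $8.55 = $1,910.55
Check: goods available $11,813.50 = COGS $9,902.95 + ending $1,910.55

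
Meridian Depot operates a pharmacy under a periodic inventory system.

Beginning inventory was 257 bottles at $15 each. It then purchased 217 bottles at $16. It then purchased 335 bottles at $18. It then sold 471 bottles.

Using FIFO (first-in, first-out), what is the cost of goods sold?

COGS = $7,279

Sale 1 (471) [FIFO — oldest first]: 257 @ $15 + 214 @ $16 = $7,279
Ending inventory: 3 @ $16 + 335 @ $18 = $6,078
Check: goods available $13,357 = COGS $7,279 + ending $6,078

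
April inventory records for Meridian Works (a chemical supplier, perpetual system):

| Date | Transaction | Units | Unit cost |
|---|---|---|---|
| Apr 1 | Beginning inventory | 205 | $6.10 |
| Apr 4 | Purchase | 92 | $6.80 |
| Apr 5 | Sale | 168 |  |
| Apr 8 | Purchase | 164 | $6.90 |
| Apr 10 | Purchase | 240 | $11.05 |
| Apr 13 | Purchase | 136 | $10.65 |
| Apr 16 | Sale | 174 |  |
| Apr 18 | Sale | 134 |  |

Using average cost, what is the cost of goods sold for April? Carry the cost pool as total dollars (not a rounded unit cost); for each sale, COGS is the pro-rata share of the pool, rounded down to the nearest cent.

COGS = $3,845.13

After Apr 1: 205 on hand, pool $1,250.50 (≈ $6.1000 each)
After Apr 4: 297 on hand, pool $1,876.10 (≈ $6.3168 each)
Apr 5, sell 168: 168/297 × $1,876.10 → $1,061.22
After Apr 8: 293 on hand, pool $1,946.48 (≈ $6.6433 each)
After Apr 10: 533 on hand, pool $4,598.48 (≈ $8.6275 each)
After Apr 13: 669 on hand, pool $6,046.88 (≈ $9.0387 each)
Apr 16, sell 174: 174/669 × $6,046.88 → $1,572.73
Apr 18, sell 134: 134/495 × $4,474.15 → $1,211.18
Total COGS = $1,061.22 + $1,572.73 + $1,211.18 = $3,845.13
Ending inventory (cost pool remaining) = $3,262.97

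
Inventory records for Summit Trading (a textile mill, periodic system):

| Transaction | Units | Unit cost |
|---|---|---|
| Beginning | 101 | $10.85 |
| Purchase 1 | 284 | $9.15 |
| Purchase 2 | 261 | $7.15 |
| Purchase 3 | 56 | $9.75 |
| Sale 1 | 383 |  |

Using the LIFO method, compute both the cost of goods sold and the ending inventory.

Sale 1 (383) [LIFO — newest first]: 56 @ $9.75 + 261 @ $7.15 + 66 @ $9.15 = $3,016.05
Ending inventory: 101 @ $10.85 + 218 @ $9.15 = $3,090.55

COGS = $3,016.05; ending inventory = $3,090.55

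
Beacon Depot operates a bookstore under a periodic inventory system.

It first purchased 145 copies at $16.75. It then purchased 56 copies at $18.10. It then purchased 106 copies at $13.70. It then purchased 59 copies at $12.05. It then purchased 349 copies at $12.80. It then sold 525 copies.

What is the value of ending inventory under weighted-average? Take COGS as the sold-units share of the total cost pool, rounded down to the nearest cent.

Sale 1, sell 525: 525/715 × $10,072.70 → $7,396.03
Ending inventory (cost pool remaining) = $2,676.67

Ending inventory = $2,676.67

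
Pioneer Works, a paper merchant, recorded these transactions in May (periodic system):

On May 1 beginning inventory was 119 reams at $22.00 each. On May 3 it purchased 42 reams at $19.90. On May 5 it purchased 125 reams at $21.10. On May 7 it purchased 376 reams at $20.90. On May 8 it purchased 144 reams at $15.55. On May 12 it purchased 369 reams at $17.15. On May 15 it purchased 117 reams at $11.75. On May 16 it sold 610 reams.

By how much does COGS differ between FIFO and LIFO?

FIFO COGS: 119 @ $22.00 + 42 @ $19.90 + 125 @ $21.10 + 324 @ $20.90 = $12,862.90
LIFO COGS: 117 @ $11.75 + 369 @ $17.15 + 124 @ $15.55 = $9,631.30
Difference = |$12,862.90 − $9,631.30| = $3,231.60

$3,231.60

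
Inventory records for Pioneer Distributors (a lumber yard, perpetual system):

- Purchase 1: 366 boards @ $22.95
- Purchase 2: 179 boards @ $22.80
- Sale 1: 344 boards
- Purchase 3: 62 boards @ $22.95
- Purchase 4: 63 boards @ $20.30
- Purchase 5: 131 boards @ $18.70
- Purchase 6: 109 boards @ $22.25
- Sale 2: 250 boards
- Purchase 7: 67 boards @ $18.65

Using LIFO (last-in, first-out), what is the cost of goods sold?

COGS = $12,945.90

Sale 1 (344) [LIFO — newest first]: 179 @ $22.80 + 165 @ $22.95 = $7,867.95
Sale 2 (250) [LIFO — newest first]: 109 @ $22.25 + 131 @ $18.70 + 10 @ $20.30 = $5,077.95
Total COGS = $7,867.95 + $5,077.95 = $12,945.90
Ending inventory: 201 @ $22.95 + 62 @ $22.95 + 53 @ $20.30 + 67 @ $18.65 = $8,361.30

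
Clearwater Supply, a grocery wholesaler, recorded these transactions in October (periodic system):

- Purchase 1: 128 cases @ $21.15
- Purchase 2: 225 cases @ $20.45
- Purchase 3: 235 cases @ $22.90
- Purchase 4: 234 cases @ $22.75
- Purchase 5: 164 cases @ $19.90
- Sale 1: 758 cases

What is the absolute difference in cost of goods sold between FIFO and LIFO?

$32.60

FIFO COGS: 128 @ $21.15 + 225 @ $20.45 + 235 @ $22.90 + 170 @ $22.75 = $16,557.45
LIFO COGS: 164 @ $19.90 + 234 @ $22.75 + 235 @ $22.90 + 125 @ $20.45 = $16,524.85
Difference = |$16,557.45 − $16,524.85| = $32.60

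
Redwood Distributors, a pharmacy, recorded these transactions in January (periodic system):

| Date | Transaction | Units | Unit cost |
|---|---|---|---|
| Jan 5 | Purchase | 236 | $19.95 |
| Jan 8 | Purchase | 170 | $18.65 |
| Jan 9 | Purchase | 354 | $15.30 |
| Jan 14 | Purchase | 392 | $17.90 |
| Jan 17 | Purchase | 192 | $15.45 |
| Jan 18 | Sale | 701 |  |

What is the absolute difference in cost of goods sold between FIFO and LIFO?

FIFO COGS: 236 @ $19.95 + 170 @ $18.65 + 295 @ $15.30 = $12,392.20
LIFO COGS: 192 @ $15.45 + 392 @ $17.90 + 117 @ $15.30 = $11,773.30
Difference = |$12,392.20 − $11,773.30| = $618.90

$618.90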